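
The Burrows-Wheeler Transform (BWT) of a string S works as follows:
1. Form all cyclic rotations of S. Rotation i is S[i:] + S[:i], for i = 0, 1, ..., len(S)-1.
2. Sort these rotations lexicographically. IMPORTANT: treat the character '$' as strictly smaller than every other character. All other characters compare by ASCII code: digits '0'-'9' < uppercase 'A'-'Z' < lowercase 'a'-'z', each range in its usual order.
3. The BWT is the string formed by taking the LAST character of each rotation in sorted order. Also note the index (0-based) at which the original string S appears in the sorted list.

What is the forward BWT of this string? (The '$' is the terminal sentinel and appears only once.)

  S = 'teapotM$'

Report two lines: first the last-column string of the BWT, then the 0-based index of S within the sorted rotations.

Answer: Mtetpao$
7

Derivation:
All 8 rotations (rotation i = S[i:]+S[:i]):
  rot[0] = teapotM$
  rot[1] = eapotM$t
  rot[2] = apotM$te
  rot[3] = potM$tea
  rot[4] = otM$teap
  rot[5] = tM$teapo
  rot[6] = M$teapot
  rot[7] = $teapotM
Sorted (with $ < everything):
  sorted[0] = $teapotM  (last char: 'M')
  sorted[1] = M$teapot  (last char: 't')
  sorted[2] = apotM$te  (last char: 'e')
  sorted[3] = eapotM$t  (last char: 't')
  sorted[4] = otM$teap  (last char: 'p')
  sorted[5] = potM$tea  (last char: 'a')
  sorted[6] = tM$teapo  (last char: 'o')
  sorted[7] = teapotM$  (last char: '$')
Last column: Mtetpao$
Original string S is at sorted index 7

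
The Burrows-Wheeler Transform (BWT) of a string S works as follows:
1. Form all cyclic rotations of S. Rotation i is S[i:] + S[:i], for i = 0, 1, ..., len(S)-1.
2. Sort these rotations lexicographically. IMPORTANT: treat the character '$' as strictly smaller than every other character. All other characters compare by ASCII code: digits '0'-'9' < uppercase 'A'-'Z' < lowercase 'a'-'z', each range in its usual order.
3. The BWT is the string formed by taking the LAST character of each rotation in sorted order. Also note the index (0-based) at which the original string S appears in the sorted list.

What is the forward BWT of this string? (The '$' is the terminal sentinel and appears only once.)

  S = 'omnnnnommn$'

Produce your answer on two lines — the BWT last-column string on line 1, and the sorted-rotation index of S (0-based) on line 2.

All 11 rotations (rotation i = S[i:]+S[:i]):
  rot[0] = omnnnnommn$
  rot[1] = mnnnnommn$o
  rot[2] = nnnnommn$om
  rot[3] = nnnommn$omn
  rot[4] = nnommn$omnn
  rot[5] = nommn$omnnn
  rot[6] = ommn$omnnnn
  rot[7] = mmn$omnnnno
  rot[8] = mn$omnnnnom
  rot[9] = n$omnnnnomm
  rot[10] = $omnnnnommn
Sorted (with $ < everything):
  sorted[0] = $omnnnnommn  (last char: 'n')
  sorted[1] = mmn$omnnnno  (last char: 'o')
  sorted[2] = mn$omnnnnom  (last char: 'm')
  sorted[3] = mnnnnommn$o  (last char: 'o')
  sorted[4] = n$omnnnnomm  (last char: 'm')
  sorted[5] = nnnnommn$om  (last char: 'm')
  sorted[6] = nnnommn$omn  (last char: 'n')
  sorted[7] = nnommn$omnn  (last char: 'n')
  sorted[8] = nommn$omnnn  (last char: 'n')
  sorted[9] = ommn$omnnnn  (last char: 'n')
  sorted[10] = omnnnnommn$  (last char: '$')
Last column: nomommnnnn$
Original string S is at sorted index 10

Answer: nomommnnnn$
10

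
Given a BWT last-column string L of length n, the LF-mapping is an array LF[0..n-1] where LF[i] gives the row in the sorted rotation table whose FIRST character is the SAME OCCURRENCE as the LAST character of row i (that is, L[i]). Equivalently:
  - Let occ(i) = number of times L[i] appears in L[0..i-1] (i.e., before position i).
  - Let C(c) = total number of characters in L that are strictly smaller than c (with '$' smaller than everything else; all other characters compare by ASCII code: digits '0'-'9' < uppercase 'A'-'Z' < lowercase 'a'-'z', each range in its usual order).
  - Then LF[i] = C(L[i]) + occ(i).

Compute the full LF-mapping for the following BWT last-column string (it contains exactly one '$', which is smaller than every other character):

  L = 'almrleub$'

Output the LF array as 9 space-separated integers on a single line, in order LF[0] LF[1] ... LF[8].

Char counts: '$':1, 'a':1, 'b':1, 'e':1, 'l':2, 'm':1, 'r':1, 'u':1
C (first-col start): C('$')=0, C('a')=1, C('b')=2, C('e')=3, C('l')=4, C('m')=6, C('r')=7, C('u')=8
L[0]='a': occ=0, LF[0]=C('a')+0=1+0=1
L[1]='l': occ=0, LF[1]=C('l')+0=4+0=4
L[2]='m': occ=0, LF[2]=C('m')+0=6+0=6
L[3]='r': occ=0, LF[3]=C('r')+0=7+0=7
L[4]='l': occ=1, LF[4]=C('l')+1=4+1=5
L[5]='e': occ=0, LF[5]=C('e')+0=3+0=3
L[6]='u': occ=0, LF[6]=C('u')+0=8+0=8
L[7]='b': occ=0, LF[7]=C('b')+0=2+0=2
L[8]='$': occ=0, LF[8]=C('$')+0=0+0=0

Answer: 1 4 6 7 5 3 8 2 0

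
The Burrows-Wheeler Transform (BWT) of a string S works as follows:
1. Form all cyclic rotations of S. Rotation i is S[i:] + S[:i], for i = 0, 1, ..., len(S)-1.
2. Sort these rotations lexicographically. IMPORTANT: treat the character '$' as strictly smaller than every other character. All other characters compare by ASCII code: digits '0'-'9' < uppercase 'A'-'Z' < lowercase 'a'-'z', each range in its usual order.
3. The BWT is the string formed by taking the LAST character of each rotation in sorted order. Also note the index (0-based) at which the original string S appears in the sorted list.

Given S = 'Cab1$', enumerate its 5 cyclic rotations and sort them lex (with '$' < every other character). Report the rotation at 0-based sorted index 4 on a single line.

Answer: b1$Ca

Derivation:
All 5 rotations (rotation i = S[i:]+S[:i]):
  rot[0] = Cab1$
  rot[1] = ab1$C
  rot[2] = b1$Ca
  rot[3] = 1$Cab
  rot[4] = $Cab1
Sorted (with $ < everything):
  sorted[0] = $Cab1
  sorted[1] = 1$Cab
  sorted[2] = Cab1$
  sorted[3] = ab1$C
  sorted[4] = b1$Ca
sorted[4] = b1$Ca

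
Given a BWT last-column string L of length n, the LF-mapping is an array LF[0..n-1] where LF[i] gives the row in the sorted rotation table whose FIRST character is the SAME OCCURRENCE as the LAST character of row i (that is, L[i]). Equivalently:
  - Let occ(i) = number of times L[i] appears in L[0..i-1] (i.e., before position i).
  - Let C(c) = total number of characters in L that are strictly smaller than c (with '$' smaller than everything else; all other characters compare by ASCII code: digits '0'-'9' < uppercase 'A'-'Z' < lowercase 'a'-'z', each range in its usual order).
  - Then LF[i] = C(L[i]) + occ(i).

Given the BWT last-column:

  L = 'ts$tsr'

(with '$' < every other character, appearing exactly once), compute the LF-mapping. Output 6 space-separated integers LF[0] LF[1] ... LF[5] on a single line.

Answer: 4 2 0 5 3 1

Derivation:
Char counts: '$':1, 'r':1, 's':2, 't':2
C (first-col start): C('$')=0, C('r')=1, C('s')=2, C('t')=4
L[0]='t': occ=0, LF[0]=C('t')+0=4+0=4
L[1]='s': occ=0, LF[1]=C('s')+0=2+0=2
L[2]='$': occ=0, LF[2]=C('$')+0=0+0=0
L[3]='t': occ=1, LF[3]=C('t')+1=4+1=5
L[4]='s': occ=1, LF[4]=C('s')+1=2+1=3
L[5]='r': occ=0, LF[5]=C('r')+0=1+0=1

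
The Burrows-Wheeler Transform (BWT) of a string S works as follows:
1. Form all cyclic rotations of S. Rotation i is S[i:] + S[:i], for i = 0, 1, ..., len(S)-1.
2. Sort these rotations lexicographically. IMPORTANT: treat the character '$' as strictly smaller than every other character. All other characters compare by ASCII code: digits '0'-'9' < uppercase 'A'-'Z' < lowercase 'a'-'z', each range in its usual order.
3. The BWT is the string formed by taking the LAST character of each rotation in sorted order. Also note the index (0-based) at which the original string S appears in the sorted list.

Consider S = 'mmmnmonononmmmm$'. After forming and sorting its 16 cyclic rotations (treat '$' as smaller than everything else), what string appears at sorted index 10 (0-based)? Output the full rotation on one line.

All 16 rotations (rotation i = S[i:]+S[:i]):
  rot[0] = mmmnmonononmmmm$
  rot[1] = mmnmonononmmmm$m
  rot[2] = mnmonononmmmm$mm
  rot[3] = nmonononmmmm$mmm
  rot[4] = monononmmmm$mmmn
  rot[5] = onononmmmm$mmmnm
  rot[6] = nononmmmm$mmmnmo
  rot[7] = ononmmmm$mmmnmon
  rot[8] = nonmmmm$mmmnmono
  rot[9] = onmmmm$mmmnmonon
  rot[10] = nmmmm$mmmnmonono
  rot[11] = mmmm$mmmnmononon
  rot[12] = mmm$mmmnmonononm
  rot[13] = mm$mmmnmonononmm
  rot[14] = m$mmmnmonononmmm
  rot[15] = $mmmnmonononmmmm
Sorted (with $ < everything):
  sorted[0] = $mmmnmonononmmmm
  sorted[1] = m$mmmnmonononmmm
  sorted[2] = mm$mmmnmonononmm
  sorted[3] = mmm$mmmnmonononm
  sorted[4] = mmmm$mmmnmononon
  sorted[5] = mmmnmonononmmmm$
  sorted[6] = mmnmonononmmmm$m
  sorted[7] = mnmonononmmmm$mm
  sorted[8] = monononmmmm$mmmn
  sorted[9] = nmmmm$mmmnmonono
  sorted[10] = nmonononmmmm$mmm
  sorted[11] = nonmmmm$mmmnmono
  sorted[12] = nononmmmm$mmmnmo
  sorted[13] = onmmmm$mmmnmonon
  sorted[14] = ononmmmm$mmmnmon
  sorted[15] = onononmmmm$mmmnm
sorted[10] = nmonononmmmm$mmm

Answer: nmonononmmmm$mmm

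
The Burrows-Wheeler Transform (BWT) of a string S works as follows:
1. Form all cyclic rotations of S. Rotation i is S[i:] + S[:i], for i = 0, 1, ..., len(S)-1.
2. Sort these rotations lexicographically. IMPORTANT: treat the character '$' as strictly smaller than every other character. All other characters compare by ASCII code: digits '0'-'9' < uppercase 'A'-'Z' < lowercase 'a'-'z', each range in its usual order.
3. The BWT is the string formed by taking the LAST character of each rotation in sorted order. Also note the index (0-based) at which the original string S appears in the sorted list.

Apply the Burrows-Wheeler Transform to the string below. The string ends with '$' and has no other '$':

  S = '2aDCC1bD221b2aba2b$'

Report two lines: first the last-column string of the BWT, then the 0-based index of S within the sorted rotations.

All 19 rotations (rotation i = S[i:]+S[:i]):
  rot[0] = 2aDCC1bD221b2aba2b$
  rot[1] = aDCC1bD221b2aba2b$2
  rot[2] = DCC1bD221b2aba2b$2a
  rot[3] = CC1bD221b2aba2b$2aD
  rot[4] = C1bD221b2aba2b$2aDC
  rot[5] = 1bD221b2aba2b$2aDCC
  rot[6] = bD221b2aba2b$2aDCC1
  rot[7] = D221b2aba2b$2aDCC1b
  rot[8] = 221b2aba2b$2aDCC1bD
  rot[9] = 21b2aba2b$2aDCC1bD2
  rot[10] = 1b2aba2b$2aDCC1bD22
  rot[11] = b2aba2b$2aDCC1bD221
  rot[12] = 2aba2b$2aDCC1bD221b
  rot[13] = aba2b$2aDCC1bD221b2
  rot[14] = ba2b$2aDCC1bD221b2a
  rot[15] = a2b$2aDCC1bD221b2ab
  rot[16] = 2b$2aDCC1bD221b2aba
  rot[17] = b$2aDCC1bD221b2aba2
  rot[18] = $2aDCC1bD221b2aba2b
Sorted (with $ < everything):
  sorted[0] = $2aDCC1bD221b2aba2b  (last char: 'b')
  sorted[1] = 1b2aba2b$2aDCC1bD22  (last char: '2')
  sorted[2] = 1bD221b2aba2b$2aDCC  (last char: 'C')
  sorted[3] = 21b2aba2b$2aDCC1bD2  (last char: '2')
  sorted[4] = 221b2aba2b$2aDCC1bD  (last char: 'D')
  sorted[5] = 2aDCC1bD221b2aba2b$  (last char: '$')
  sorted[6] = 2aba2b$2aDCC1bD221b  (last char: 'b')
  sorted[7] = 2b$2aDCC1bD221b2aba  (last char: 'a')
  sorted[8] = C1bD221b2aba2b$2aDC  (last char: 'C')
  sorted[9] = CC1bD221b2aba2b$2aD  (last char: 'D')
  sorted[10] = D221b2aba2b$2aDCC1b  (last char: 'b')
  sorted[11] = DCC1bD221b2aba2b$2a  (last char: 'a')
  sorted[12] = a2b$2aDCC1bD221b2ab  (last char: 'b')
  sorted[13] = aDCC1bD221b2aba2b$2  (last char: '2')
  sorted[14] = aba2b$2aDCC1bD221b2  (last char: '2')
  sorted[15] = b$2aDCC1bD221b2aba2  (last char: '2')
  sorted[16] = b2aba2b$2aDCC1bD221  (last char: '1')
  sorted[17] = bD221b2aba2b$2aDCC1  (last char: '1')
  sorted[18] = ba2b$2aDCC1bD221b2a  (last char: 'a')
Last column: b2C2D$baCDbab22211a
Original string S is at sorted index 5

Answer: b2C2D$baCDbab22211a
5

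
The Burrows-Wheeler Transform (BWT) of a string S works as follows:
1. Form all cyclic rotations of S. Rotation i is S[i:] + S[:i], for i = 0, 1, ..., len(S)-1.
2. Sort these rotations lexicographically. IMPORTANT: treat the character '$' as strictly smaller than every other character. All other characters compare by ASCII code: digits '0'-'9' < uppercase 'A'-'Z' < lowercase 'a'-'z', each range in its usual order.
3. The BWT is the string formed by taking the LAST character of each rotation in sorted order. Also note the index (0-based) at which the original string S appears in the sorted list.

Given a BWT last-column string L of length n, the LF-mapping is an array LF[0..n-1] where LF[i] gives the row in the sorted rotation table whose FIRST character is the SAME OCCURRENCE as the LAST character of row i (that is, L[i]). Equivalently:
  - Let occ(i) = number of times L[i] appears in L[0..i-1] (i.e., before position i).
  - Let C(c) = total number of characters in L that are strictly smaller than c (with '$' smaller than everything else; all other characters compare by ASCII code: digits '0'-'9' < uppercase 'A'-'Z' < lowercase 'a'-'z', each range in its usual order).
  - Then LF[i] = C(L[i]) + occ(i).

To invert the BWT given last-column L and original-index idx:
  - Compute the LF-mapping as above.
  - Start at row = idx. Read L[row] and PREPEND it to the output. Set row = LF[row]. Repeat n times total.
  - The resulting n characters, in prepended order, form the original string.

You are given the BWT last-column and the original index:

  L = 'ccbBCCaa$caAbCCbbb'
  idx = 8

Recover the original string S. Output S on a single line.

LF mapping: 15 16 10 2 3 4 7 8 0 17 9 1 11 5 6 12 13 14
Walk LF starting at row 8, prepending L[row]:
  step 1: row=8, L[8]='$', prepend. Next row=LF[8]=0
  step 2: row=0, L[0]='c', prepend. Next row=LF[0]=15
  step 3: row=15, L[15]='b', prepend. Next row=LF[15]=12
  step 4: row=12, L[12]='b', prepend. Next row=LF[12]=11
  step 5: row=11, L[11]='A', prepend. Next row=LF[11]=1
  step 6: row=1, L[1]='c', prepend. Next row=LF[1]=16
  step 7: row=16, L[16]='b', prepend. Next row=LF[16]=13
  step 8: row=13, L[13]='C', prepend. Next row=LF[13]=5
  step 9: row=5, L[5]='C', prepend. Next row=LF[5]=4
  step 10: row=4, L[4]='C', prepend. Next row=LF[4]=3
  step 11: row=3, L[3]='B', prepend. Next row=LF[3]=2
  step 12: row=2, L[2]='b', prepend. Next row=LF[2]=10
  step 13: row=10, L[10]='a', prepend. Next row=LF[10]=9
  step 14: row=9, L[9]='c', prepend. Next row=LF[9]=17
  step 15: row=17, L[17]='b', prepend. Next row=LF[17]=14
  step 16: row=14, L[14]='C', prepend. Next row=LF[14]=6
  step 17: row=6, L[6]='a', prepend. Next row=LF[6]=7
  step 18: row=7, L[7]='a', prepend. Next row=LF[7]=8
Reversed output: aaCbcabBCCCbcAbbc$

Answer: aaCbcabBCCCbcAbbc$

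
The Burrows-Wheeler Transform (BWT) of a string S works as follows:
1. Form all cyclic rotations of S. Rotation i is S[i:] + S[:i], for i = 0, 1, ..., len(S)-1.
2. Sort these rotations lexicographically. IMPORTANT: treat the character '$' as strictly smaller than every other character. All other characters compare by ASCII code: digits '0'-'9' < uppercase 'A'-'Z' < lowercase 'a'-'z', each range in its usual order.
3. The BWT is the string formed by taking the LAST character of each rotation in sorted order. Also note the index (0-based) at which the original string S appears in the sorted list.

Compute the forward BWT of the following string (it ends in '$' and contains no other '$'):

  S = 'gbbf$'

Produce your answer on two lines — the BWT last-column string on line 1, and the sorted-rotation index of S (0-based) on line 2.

Answer: fgbb$
4

Derivation:
All 5 rotations (rotation i = S[i:]+S[:i]):
  rot[0] = gbbf$
  rot[1] = bbf$g
  rot[2] = bf$gb
  rot[3] = f$gbb
  rot[4] = $gbbf
Sorted (with $ < everything):
  sorted[0] = $gbbf  (last char: 'f')
  sorted[1] = bbf$g  (last char: 'g')
  sorted[2] = bf$gb  (last char: 'b')
  sorted[3] = f$gbb  (last char: 'b')
  sorted[4] = gbbf$  (last char: '$')
Last column: fgbb$
Original string S is at sorted index 4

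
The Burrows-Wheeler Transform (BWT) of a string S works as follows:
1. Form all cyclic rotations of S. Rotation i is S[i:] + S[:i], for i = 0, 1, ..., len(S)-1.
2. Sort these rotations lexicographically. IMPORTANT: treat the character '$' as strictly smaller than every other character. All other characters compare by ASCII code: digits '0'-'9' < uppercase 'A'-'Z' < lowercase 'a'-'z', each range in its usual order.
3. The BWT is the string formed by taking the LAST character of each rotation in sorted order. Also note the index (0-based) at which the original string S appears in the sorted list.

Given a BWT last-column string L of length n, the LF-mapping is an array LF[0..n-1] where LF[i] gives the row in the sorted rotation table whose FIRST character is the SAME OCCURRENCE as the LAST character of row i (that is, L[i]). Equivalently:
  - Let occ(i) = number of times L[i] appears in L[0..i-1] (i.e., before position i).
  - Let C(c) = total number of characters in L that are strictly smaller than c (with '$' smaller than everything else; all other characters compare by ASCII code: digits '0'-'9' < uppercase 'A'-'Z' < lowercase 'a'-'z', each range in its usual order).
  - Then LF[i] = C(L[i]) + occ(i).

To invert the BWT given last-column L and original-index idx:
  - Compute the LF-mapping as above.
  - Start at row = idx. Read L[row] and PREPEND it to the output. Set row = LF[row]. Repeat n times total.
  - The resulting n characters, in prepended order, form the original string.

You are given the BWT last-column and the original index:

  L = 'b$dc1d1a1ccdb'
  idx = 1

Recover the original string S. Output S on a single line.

Answer: 1ac1ccd1bddb$

Derivation:
LF mapping: 5 0 10 7 1 11 2 4 3 8 9 12 6
Walk LF starting at row 1, prepending L[row]:
  step 1: row=1, L[1]='$', prepend. Next row=LF[1]=0
  step 2: row=0, L[0]='b', prepend. Next row=LF[0]=5
  step 3: row=5, L[5]='d', prepend. Next row=LF[5]=11
  step 4: row=11, L[11]='d', prepend. Next row=LF[11]=12
  step 5: row=12, L[12]='b', prepend. Next row=LF[12]=6
  step 6: row=6, L[6]='1', prepend. Next row=LF[6]=2
  step 7: row=2, L[2]='d', prepend. Next row=LF[2]=10
  step 8: row=10, L[10]='c', prepend. Next row=LF[10]=9
  step 9: row=9, L[9]='c', prepend. Next row=LF[9]=8
  step 10: row=8, L[8]='1', prepend. Next row=LF[8]=3
  step 11: row=3, L[3]='c', prepend. Next row=LF[3]=7
  step 12: row=7, L[7]='a', prepend. Next row=LF[7]=4
  step 13: row=4, L[4]='1', prepend. Next row=LF[4]=1
Reversed output: 1ac1ccd1bddb$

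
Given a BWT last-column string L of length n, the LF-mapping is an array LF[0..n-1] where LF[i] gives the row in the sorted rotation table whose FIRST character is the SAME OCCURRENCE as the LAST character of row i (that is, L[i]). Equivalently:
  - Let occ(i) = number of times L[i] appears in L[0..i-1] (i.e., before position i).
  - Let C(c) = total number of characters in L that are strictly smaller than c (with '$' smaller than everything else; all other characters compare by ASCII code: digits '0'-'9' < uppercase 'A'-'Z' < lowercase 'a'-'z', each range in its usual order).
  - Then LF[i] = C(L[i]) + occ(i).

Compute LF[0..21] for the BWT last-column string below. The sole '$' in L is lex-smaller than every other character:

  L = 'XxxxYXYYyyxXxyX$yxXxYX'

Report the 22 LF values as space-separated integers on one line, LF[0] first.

Answer: 1 11 12 13 7 2 8 9 18 19 14 3 15 20 4 0 21 16 5 17 10 6

Derivation:
Char counts: '$':1, 'X':6, 'Y':4, 'x':7, 'y':4
C (first-col start): C('$')=0, C('X')=1, C('Y')=7, C('x')=11, C('y')=18
L[0]='X': occ=0, LF[0]=C('X')+0=1+0=1
L[1]='x': occ=0, LF[1]=C('x')+0=11+0=11
L[2]='x': occ=1, LF[2]=C('x')+1=11+1=12
L[3]='x': occ=2, LF[3]=C('x')+2=11+2=13
L[4]='Y': occ=0, LF[4]=C('Y')+0=7+0=7
L[5]='X': occ=1, LF[5]=C('X')+1=1+1=2
L[6]='Y': occ=1, LF[6]=C('Y')+1=7+1=8
L[7]='Y': occ=2, LF[7]=C('Y')+2=7+2=9
L[8]='y': occ=0, LF[8]=C('y')+0=18+0=18
L[9]='y': occ=1, LF[9]=C('y')+1=18+1=19
L[10]='x': occ=3, LF[10]=C('x')+3=11+3=14
L[11]='X': occ=2, LF[11]=C('X')+2=1+2=3
L[12]='x': occ=4, LF[12]=C('x')+4=11+4=15
L[13]='y': occ=2, LF[13]=C('y')+2=18+2=20
L[14]='X': occ=3, LF[14]=C('X')+3=1+3=4
L[15]='$': occ=0, LF[15]=C('$')+0=0+0=0
L[16]='y': occ=3, LF[16]=C('y')+3=18+3=21
L[17]='x': occ=5, LF[17]=C('x')+5=11+5=16
L[18]='X': occ=4, LF[18]=C('X')+4=1+4=5
L[19]='x': occ=6, LF[19]=C('x')+6=11+6=17
L[20]='Y': occ=3, LF[20]=C('Y')+3=7+3=10
L[21]='X': occ=5, LF[21]=C('X')+5=1+5=6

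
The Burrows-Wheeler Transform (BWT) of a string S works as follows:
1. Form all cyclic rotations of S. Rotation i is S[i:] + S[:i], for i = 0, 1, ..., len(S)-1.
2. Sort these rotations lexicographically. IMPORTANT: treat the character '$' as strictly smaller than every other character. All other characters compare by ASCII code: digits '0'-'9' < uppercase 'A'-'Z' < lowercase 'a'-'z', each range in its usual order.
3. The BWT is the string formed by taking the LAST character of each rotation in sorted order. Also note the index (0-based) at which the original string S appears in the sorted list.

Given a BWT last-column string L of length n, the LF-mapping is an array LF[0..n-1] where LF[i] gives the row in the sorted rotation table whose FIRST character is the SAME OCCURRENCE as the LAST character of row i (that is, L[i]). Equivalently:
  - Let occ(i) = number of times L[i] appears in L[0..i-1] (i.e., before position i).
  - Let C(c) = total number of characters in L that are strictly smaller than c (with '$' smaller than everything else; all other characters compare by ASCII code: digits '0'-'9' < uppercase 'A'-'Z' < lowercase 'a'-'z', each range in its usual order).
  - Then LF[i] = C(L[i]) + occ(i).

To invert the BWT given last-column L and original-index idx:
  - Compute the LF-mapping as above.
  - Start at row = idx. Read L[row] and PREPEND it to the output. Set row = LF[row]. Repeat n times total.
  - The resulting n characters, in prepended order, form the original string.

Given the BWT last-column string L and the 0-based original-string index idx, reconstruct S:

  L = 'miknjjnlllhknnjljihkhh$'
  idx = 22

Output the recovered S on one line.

Answer: nknhnilljihjljljhnkkhm$

Derivation:
LF mapping: 18 5 11 19 7 8 20 14 15 16 1 12 21 22 9 17 10 6 2 13 3 4 0
Walk LF starting at row 22, prepending L[row]:
  step 1: row=22, L[22]='$', prepend. Next row=LF[22]=0
  step 2: row=0, L[0]='m', prepend. Next row=LF[0]=18
  step 3: row=18, L[18]='h', prepend. Next row=LF[18]=2
  step 4: row=2, L[2]='k', prepend. Next row=LF[2]=11
  step 5: row=11, L[11]='k', prepend. Next row=LF[11]=12
  step 6: row=12, L[12]='n', prepend. Next row=LF[12]=21
  step 7: row=21, L[21]='h', prepend. Next row=LF[21]=4
  step 8: row=4, L[4]='j', prepend. Next row=LF[4]=7
  step 9: row=7, L[7]='l', prepend. Next row=LF[7]=14
  step 10: row=14, L[14]='j', prepend. Next row=LF[14]=9
  step 11: row=9, L[9]='l', prepend. Next row=LF[9]=16
  step 12: row=16, L[16]='j', prepend. Next row=LF[16]=10
  step 13: row=10, L[10]='h', prepend. Next row=LF[10]=1
  step 14: row=1, L[1]='i', prepend. Next row=LF[1]=5
  step 15: row=5, L[5]='j', prepend. Next row=LF[5]=8
  step 16: row=8, L[8]='l', prepend. Next row=LF[8]=15
  step 17: row=15, L[15]='l', prepend. Next row=LF[15]=17
  step 18: row=17, L[17]='i', prepend. Next row=LF[17]=6
  step 19: row=6, L[6]='n', prepend. Next row=LF[6]=20
  step 20: row=20, L[20]='h', prepend. Next row=LF[20]=3
  step 21: row=3, L[3]='n', prepend. Next row=LF[3]=19
  step 22: row=19, L[19]='k', prepend. Next row=LF[19]=13
  step 23: row=13, L[13]='n', prepend. Next row=LF[13]=22
Reversed output: nknhnilljihjljljhnkkhm$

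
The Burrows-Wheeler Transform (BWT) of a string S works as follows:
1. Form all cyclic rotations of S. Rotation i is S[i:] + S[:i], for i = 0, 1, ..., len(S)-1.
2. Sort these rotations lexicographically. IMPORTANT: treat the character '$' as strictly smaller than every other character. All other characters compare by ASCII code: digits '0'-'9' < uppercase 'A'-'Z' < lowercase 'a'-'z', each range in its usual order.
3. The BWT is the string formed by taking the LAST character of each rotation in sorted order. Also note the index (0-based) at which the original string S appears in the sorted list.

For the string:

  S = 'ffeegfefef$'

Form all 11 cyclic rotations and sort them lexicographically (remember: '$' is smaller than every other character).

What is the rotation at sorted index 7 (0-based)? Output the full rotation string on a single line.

All 11 rotations (rotation i = S[i:]+S[:i]):
  rot[0] = ffeegfefef$
  rot[1] = feegfefef$f
  rot[2] = eegfefef$ff
  rot[3] = egfefef$ffe
  rot[4] = gfefef$ffee
  rot[5] = fefef$ffeeg
  rot[6] = efef$ffeegf
  rot[7] = fef$ffeegfe
  rot[8] = ef$ffeegfef
  rot[9] = f$ffeegfefe
  rot[10] = $ffeegfefef
Sorted (with $ < everything):
  sorted[0] = $ffeegfefef
  sorted[1] = eegfefef$ff
  sorted[2] = ef$ffeegfef
  sorted[3] = efef$ffeegf
  sorted[4] = egfefef$ffe
  sorted[5] = f$ffeegfefe
  sorted[6] = feegfefef$f
  sorted[7] = fef$ffeegfe
  sorted[8] = fefef$ffeeg
  sorted[9] = ffeegfefef$
  sorted[10] = gfefef$ffee
sorted[7] = fef$ffeegfe

Answer: fef$ffeegfe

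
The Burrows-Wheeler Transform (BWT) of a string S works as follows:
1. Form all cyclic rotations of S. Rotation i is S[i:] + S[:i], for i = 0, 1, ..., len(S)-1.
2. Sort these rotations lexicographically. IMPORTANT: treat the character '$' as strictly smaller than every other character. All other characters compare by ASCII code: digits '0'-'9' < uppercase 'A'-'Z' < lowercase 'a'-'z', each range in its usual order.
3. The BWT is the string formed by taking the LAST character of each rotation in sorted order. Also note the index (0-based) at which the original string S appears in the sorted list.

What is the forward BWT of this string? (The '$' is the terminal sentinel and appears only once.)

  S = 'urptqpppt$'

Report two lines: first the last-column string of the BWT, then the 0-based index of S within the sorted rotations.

All 10 rotations (rotation i = S[i:]+S[:i]):
  rot[0] = urptqpppt$
  rot[1] = rptqpppt$u
  rot[2] = ptqpppt$ur
  rot[3] = tqpppt$urp
  rot[4] = qpppt$urpt
  rot[5] = pppt$urptq
  rot[6] = ppt$urptqp
  rot[7] = pt$urptqpp
  rot[8] = t$urptqppp
  rot[9] = $urptqpppt
Sorted (with $ < everything):
  sorted[0] = $urptqpppt  (last char: 't')
  sorted[1] = pppt$urptq  (last char: 'q')
  sorted[2] = ppt$urptqp  (last char: 'p')
  sorted[3] = pt$urptqpp  (last char: 'p')
  sorted[4] = ptqpppt$ur  (last char: 'r')
  sorted[5] = qpppt$urpt  (last char: 't')
  sorted[6] = rptqpppt$u  (last char: 'u')
  sorted[7] = t$urptqppp  (last char: 'p')
  sorted[8] = tqpppt$urp  (last char: 'p')
  sorted[9] = urptqpppt$  (last char: '$')
Last column: tqpprtupp$
Original string S is at sorted index 9

Answer: tqpprtupp$
9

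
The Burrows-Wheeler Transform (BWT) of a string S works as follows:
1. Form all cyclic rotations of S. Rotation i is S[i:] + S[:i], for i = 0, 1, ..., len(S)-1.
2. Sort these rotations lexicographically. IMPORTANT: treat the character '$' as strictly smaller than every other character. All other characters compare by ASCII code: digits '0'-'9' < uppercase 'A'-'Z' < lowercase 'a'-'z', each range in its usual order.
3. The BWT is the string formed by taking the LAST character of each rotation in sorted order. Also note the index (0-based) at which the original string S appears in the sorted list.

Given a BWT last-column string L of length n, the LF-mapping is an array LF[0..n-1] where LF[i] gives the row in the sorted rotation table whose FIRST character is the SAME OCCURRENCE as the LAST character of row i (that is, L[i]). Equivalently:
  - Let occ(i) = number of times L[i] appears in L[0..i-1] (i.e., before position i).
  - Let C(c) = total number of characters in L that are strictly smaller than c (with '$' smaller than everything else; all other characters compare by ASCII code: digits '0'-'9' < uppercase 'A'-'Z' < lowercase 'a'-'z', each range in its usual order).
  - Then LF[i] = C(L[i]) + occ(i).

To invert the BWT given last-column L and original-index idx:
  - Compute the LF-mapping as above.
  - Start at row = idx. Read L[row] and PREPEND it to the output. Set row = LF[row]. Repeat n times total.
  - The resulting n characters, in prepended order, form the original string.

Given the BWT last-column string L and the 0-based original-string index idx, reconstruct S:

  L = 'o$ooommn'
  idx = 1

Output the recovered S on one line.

LF mapping: 4 0 5 6 7 1 2 3
Walk LF starting at row 1, prepending L[row]:
  step 1: row=1, L[1]='$', prepend. Next row=LF[1]=0
  step 2: row=0, L[0]='o', prepend. Next row=LF[0]=4
  step 3: row=4, L[4]='o', prepend. Next row=LF[4]=7
  step 4: row=7, L[7]='n', prepend. Next row=LF[7]=3
  step 5: row=3, L[3]='o', prepend. Next row=LF[3]=6
  step 6: row=6, L[6]='m', prepend. Next row=LF[6]=2
  step 7: row=2, L[2]='o', prepend. Next row=LF[2]=5
  step 8: row=5, L[5]='m', prepend. Next row=LF[5]=1
Reversed output: momonoo$

Answer: momonoo$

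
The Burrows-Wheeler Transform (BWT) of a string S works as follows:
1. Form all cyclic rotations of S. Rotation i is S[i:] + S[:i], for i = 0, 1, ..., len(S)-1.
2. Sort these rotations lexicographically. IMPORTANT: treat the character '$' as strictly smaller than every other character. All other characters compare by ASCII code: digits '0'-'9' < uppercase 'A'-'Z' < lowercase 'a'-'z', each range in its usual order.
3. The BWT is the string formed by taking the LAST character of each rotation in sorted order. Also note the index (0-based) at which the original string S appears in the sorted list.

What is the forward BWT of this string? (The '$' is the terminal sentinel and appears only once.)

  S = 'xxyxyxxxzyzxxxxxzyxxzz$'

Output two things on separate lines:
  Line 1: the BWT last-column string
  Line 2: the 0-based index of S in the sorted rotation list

All 23 rotations (rotation i = S[i:]+S[:i]):
  rot[0] = xxyxyxxxzyzxxxxxzyxxzz$
  rot[1] = xyxyxxxzyzxxxxxzyxxzz$x
  rot[2] = yxyxxxzyzxxxxxzyxxzz$xx
  rot[3] = xyxxxzyzxxxxxzyxxzz$xxy
  rot[4] = yxxxzyzxxxxxzyxxzz$xxyx
  rot[5] = xxxzyzxxxxxzyxxzz$xxyxy
  rot[6] = xxzyzxxxxxzyxxzz$xxyxyx
  rot[7] = xzyzxxxxxzyxxzz$xxyxyxx
  rot[8] = zyzxxxxxzyxxzz$xxyxyxxx
  rot[9] = yzxxxxxzyxxzz$xxyxyxxxz
  rot[10] = zxxxxxzyxxzz$xxyxyxxxzy
  rot[11] = xxxxxzyxxzz$xxyxyxxxzyz
  rot[12] = xxxxzyxxzz$xxyxyxxxzyzx
  rot[13] = xxxzyxxzz$xxyxyxxxzyzxx
  rot[14] = xxzyxxzz$xxyxyxxxzyzxxx
  rot[15] = xzyxxzz$xxyxyxxxzyzxxxx
  rot[16] = zyxxzz$xxyxyxxxzyzxxxxx
  rot[17] = yxxzz$xxyxyxxxzyzxxxxxz
  rot[18] = xxzz$xxyxyxxxzyzxxxxxzy
  rot[19] = xzz$xxyxyxxxzyzxxxxxzyx
  rot[20] = zz$xxyxyxxxzyzxxxxxzyxx
  rot[21] = z$xxyxyxxxzyzxxxxxzyxxz
  rot[22] = $xxyxyxxxzyzxxxxxzyxxzz
Sorted (with $ < everything):
  sorted[0] = $xxyxyxxxzyzxxxxxzyxxzz  (last char: 'z')
  sorted[1] = xxxxxzyxxzz$xxyxyxxxzyz  (last char: 'z')
  sorted[2] = xxxxzyxxzz$xxyxyxxxzyzx  (last char: 'x')
  sorted[3] = xxxzyxxzz$xxyxyxxxzyzxx  (last char: 'x')
  sorted[4] = xxxzyzxxxxxzyxxzz$xxyxy  (last char: 'y')
  sorted[5] = xxyxyxxxzyzxxxxxzyxxzz$  (last char: '$')
  sorted[6] = xxzyxxzz$xxyxyxxxzyzxxx  (last char: 'x')
  sorted[7] = xxzyzxxxxxzyxxzz$xxyxyx  (last char: 'x')
  sorted[8] = xxzz$xxyxyxxxzyzxxxxxzy  (last char: 'y')
  sorted[9] = xyxxxzyzxxxxxzyxxzz$xxy  (last char: 'y')
  sorted[10] = xyxyxxxzyzxxxxxzyxxzz$x  (last char: 'x')
  sorted[11] = xzyxxzz$xxyxyxxxzyzxxxx  (last char: 'x')
  sorted[12] = xzyzxxxxxzyxxzz$xxyxyxx  (last char: 'x')
  sorted[13] = xzz$xxyxyxxxzyzxxxxxzyx  (last char: 'x')
  sorted[14] = yxxxzyzxxxxxzyxxzz$xxyx  (last char: 'x')
  sorted[15] = yxxzz$xxyxyxxxzyzxxxxxz  (last char: 'z')
  sorted[16] = yxyxxxzyzxxxxxzyxxzz$xx  (last char: 'x')
  sorted[17] = yzxxxxxzyxxzz$xxyxyxxxz  (last char: 'z')
  sorted[18] = z$xxyxyxxxzyzxxxxxzyxxz  (last char: 'z')
  sorted[19] = zxxxxxzyxxzz$xxyxyxxxzy  (last char: 'y')
  sorted[20] = zyxxzz$xxyxyxxxzyzxxxxx  (last char: 'x')
  sorted[21] = zyzxxxxxzyxxzz$xxyxyxxx  (last char: 'x')
  sorted[22] = zz$xxyxyxxxzyzxxxxxzyxx  (last char: 'x')
Last column: zzxxy$xxyyxxxxxzxzzyxxx
Original string S is at sorted index 5

Answer: zzxxy$xxyyxxxxxzxzzyxxx
5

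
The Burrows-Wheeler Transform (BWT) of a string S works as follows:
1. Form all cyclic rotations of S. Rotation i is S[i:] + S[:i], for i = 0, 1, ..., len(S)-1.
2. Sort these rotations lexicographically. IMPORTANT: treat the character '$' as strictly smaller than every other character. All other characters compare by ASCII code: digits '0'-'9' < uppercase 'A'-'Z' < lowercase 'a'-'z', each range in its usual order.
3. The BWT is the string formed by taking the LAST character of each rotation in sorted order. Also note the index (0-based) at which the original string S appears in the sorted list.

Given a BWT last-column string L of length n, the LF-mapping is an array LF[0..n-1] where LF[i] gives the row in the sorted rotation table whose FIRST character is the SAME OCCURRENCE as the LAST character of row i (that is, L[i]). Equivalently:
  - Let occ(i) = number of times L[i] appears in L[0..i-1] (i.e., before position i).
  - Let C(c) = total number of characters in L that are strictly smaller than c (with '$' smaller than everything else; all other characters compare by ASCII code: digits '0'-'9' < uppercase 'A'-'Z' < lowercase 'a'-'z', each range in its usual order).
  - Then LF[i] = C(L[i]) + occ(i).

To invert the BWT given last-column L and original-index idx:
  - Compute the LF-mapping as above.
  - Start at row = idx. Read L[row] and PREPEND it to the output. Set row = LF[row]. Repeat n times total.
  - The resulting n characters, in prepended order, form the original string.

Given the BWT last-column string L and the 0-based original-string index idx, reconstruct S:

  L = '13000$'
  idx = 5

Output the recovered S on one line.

LF mapping: 4 5 1 2 3 0
Walk LF starting at row 5, prepending L[row]:
  step 1: row=5, L[5]='$', prepend. Next row=LF[5]=0
  step 2: row=0, L[0]='1', prepend. Next row=LF[0]=4
  step 3: row=4, L[4]='0', prepend. Next row=LF[4]=3
  step 4: row=3, L[3]='0', prepend. Next row=LF[3]=2
  step 5: row=2, L[2]='0', prepend. Next row=LF[2]=1
  step 6: row=1, L[1]='3', prepend. Next row=LF[1]=5
Reversed output: 30001$

Answer: 30001$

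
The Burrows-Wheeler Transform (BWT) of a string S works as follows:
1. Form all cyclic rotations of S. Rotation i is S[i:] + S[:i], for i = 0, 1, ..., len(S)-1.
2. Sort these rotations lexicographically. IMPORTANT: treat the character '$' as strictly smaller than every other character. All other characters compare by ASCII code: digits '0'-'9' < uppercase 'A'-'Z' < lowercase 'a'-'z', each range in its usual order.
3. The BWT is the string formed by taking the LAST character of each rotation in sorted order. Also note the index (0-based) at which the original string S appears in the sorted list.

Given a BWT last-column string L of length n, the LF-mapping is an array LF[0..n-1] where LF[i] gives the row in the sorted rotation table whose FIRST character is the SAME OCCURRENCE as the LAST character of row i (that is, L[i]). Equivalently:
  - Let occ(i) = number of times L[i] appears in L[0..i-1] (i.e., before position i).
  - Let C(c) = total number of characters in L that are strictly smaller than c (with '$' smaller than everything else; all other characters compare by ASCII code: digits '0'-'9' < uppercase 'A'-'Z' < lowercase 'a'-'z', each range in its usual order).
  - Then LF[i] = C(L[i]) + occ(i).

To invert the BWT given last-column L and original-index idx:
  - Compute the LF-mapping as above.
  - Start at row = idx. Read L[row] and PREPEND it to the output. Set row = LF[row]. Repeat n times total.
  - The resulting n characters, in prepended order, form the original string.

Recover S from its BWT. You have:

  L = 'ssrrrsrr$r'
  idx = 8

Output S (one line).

Answer: srrrrrsrs$

Derivation:
LF mapping: 7 8 1 2 3 9 4 5 0 6
Walk LF starting at row 8, prepending L[row]:
  step 1: row=8, L[8]='$', prepend. Next row=LF[8]=0
  step 2: row=0, L[0]='s', prepend. Next row=LF[0]=7
  step 3: row=7, L[7]='r', prepend. Next row=LF[7]=5
  step 4: row=5, L[5]='s', prepend. Next row=LF[5]=9
  step 5: row=9, L[9]='r', prepend. Next row=LF[9]=6
  step 6: row=6, L[6]='r', prepend. Next row=LF[6]=4
  step 7: row=4, L[4]='r', prepend. Next row=LF[4]=3
  step 8: row=3, L[3]='r', prepend. Next row=LF[3]=2
  step 9: row=2, L[2]='r', prepend. Next row=LF[2]=1
  step 10: row=1, L[1]='s', prepend. Next row=LF[1]=8
Reversed output: srrrrrsrs$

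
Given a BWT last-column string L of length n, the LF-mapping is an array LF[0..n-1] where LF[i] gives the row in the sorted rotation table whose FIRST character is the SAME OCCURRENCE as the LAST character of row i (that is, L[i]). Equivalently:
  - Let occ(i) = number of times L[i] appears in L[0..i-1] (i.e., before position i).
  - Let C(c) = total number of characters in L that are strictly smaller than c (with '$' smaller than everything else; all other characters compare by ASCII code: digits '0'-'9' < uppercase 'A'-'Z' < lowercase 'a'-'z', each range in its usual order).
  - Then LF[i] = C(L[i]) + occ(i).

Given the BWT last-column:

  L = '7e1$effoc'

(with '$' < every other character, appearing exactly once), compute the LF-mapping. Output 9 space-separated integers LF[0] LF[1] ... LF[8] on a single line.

Char counts: '$':1, '1':1, '7':1, 'c':1, 'e':2, 'f':2, 'o':1
C (first-col start): C('$')=0, C('1')=1, C('7')=2, C('c')=3, C('e')=4, C('f')=6, C('o')=8
L[0]='7': occ=0, LF[0]=C('7')+0=2+0=2
L[1]='e': occ=0, LF[1]=C('e')+0=4+0=4
L[2]='1': occ=0, LF[2]=C('1')+0=1+0=1
L[3]='$': occ=0, LF[3]=C('$')+0=0+0=0
L[4]='e': occ=1, LF[4]=C('e')+1=4+1=5
L[5]='f': occ=0, LF[5]=C('f')+0=6+0=6
L[6]='f': occ=1, LF[6]=C('f')+1=6+1=7
L[7]='o': occ=0, LF[7]=C('o')+0=8+0=8
L[8]='c': occ=0, LF[8]=C('c')+0=3+0=3

Answer: 2 4 1 0 5 6 7 8 3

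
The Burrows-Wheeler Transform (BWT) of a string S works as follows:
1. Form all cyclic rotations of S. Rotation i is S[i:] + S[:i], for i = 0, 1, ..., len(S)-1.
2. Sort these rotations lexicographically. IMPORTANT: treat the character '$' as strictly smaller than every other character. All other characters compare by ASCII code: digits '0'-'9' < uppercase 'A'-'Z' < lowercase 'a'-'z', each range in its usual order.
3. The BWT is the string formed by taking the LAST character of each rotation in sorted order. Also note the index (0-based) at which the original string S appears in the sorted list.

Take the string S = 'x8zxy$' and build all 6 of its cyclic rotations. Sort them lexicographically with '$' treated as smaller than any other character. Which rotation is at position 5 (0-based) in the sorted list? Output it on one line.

Answer: zxy$x8

Derivation:
All 6 rotations (rotation i = S[i:]+S[:i]):
  rot[0] = x8zxy$
  rot[1] = 8zxy$x
  rot[2] = zxy$x8
  rot[3] = xy$x8z
  rot[4] = y$x8zx
  rot[5] = $x8zxy
Sorted (with $ < everything):
  sorted[0] = $x8zxy
  sorted[1] = 8zxy$x
  sorted[2] = x8zxy$
  sorted[3] = xy$x8z
  sorted[4] = y$x8zx
  sorted[5] = zxy$x8
sorted[5] = zxy$x8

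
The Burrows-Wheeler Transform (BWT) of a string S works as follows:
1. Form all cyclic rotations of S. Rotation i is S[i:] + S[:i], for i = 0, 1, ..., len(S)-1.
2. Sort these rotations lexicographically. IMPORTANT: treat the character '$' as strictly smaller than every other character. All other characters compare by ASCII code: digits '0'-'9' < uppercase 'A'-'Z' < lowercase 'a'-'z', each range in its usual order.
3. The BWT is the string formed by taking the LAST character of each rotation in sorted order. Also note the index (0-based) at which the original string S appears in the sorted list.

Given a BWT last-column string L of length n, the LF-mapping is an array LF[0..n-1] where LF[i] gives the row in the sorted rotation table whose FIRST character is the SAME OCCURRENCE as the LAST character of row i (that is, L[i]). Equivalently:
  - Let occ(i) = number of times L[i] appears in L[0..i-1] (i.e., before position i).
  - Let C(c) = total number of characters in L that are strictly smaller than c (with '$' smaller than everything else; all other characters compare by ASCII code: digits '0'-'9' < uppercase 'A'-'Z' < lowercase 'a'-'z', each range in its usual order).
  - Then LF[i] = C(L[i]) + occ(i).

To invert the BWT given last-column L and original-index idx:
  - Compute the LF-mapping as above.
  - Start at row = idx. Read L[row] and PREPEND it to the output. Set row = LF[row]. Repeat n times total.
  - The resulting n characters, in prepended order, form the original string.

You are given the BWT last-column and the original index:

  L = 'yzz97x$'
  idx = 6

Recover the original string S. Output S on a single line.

LF mapping: 4 5 6 2 1 3 0
Walk LF starting at row 6, prepending L[row]:
  step 1: row=6, L[6]='$', prepend. Next row=LF[6]=0
  step 2: row=0, L[0]='y', prepend. Next row=LF[0]=4
  step 3: row=4, L[4]='7', prepend. Next row=LF[4]=1
  step 4: row=1, L[1]='z', prepend. Next row=LF[1]=5
  step 5: row=5, L[5]='x', prepend. Next row=LF[5]=3
  step 6: row=3, L[3]='9', prepend. Next row=LF[3]=2
  step 7: row=2, L[2]='z', prepend. Next row=LF[2]=6
Reversed output: z9xz7y$

Answer: z9xz7y$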